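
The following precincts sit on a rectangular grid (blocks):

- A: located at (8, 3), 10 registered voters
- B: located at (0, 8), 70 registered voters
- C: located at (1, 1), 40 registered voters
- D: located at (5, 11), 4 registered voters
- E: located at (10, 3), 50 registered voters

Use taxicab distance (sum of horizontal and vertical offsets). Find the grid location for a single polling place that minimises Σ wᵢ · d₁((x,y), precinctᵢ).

Manhattan distance separates: Σwᵢ(|x−xᵢ|+|y−yᵢ|) = Σwᵢ|x−xᵢ| + Σwᵢ|y−yᵢ|, so x and y are optimised independently as 1-D weighted medians.
Total weight W = 174; half = 87.
x-coordinate, sorted with cumulative weight:
  x=0 (B, w=70) cum 70
  x=1 (C, w=40) cum 110  ← median
  x=5 (D, w=4) cum 114
  x=8 (A, w=10) cum 124
  x=10 (E, w=50) cum 174
⇒ x* = 1
y-coordinate, sorted with cumulative weight:
  y=1 (C, w=40) cum 40
  y=3 (A, w=10) cum 50
  y=3 (E, w=50) cum 100  ← median
  y=8 (B, w=70) cum 170
  y=11 (D, w=4) cum 174
⇒ y* = 3

(1, 3)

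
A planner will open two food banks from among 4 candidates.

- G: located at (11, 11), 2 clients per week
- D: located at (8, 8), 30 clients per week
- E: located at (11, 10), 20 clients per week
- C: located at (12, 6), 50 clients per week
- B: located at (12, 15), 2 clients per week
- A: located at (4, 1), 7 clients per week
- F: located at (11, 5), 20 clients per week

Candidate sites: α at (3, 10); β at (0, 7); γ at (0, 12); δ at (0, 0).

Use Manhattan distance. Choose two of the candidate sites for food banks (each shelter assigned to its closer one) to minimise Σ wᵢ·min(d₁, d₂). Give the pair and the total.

{α, δ}, total 1361

Evaluate every pair (each demand assigned to the nearer of the two):
  {α, δ}: total = 1361
  {α, β}: total = 1396
  {α, γ}: total = 1396
  {β, γ}: total = 1564
  {β, δ}: total = 1565
  {γ, δ}: total = 1929
Best pair: {α, δ} with total 1361.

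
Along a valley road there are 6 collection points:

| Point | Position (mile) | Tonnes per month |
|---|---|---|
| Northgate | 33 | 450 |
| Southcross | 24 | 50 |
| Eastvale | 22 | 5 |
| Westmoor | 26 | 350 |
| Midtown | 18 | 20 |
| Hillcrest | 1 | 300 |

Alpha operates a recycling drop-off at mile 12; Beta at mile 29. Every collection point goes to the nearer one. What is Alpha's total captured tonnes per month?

320

The indifferent point is the midpoint (12+29)/2 = 20.5; collection points left of it (closer to Alpha at 12) go to Alpha, those right go to Beta.
  Hillcrest at 1 (w=300) → Alpha
  Midtown at 18 (w=20) → Alpha
  Eastvale at 22 (w=5) → Beta
  Southcross at 24 (w=50) → Beta
  Westmoor at 26 (w=350) → Beta
  Northgate at 33 (w=450) → Beta
Alpha captures 320; Beta captures 855.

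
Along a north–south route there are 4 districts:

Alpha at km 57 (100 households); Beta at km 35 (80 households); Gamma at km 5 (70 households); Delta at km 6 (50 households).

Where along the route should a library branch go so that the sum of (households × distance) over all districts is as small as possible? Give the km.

x = 35

For a sum of weighted absolute distances on a line, the optimum is the weighted median (not the mean). Total weight W = 300; half-weight = 150.
Sort by position and accumulate weight:
  km 5 (Gamma, w=70) → cum 70
  km 6 (Delta, w=50) → cum 120
  km 35 (Beta, w=80) → cum 200  ≥ 150 → median here
  km 57 (Alpha, w=100) → cum 300
Optimal location: km 35.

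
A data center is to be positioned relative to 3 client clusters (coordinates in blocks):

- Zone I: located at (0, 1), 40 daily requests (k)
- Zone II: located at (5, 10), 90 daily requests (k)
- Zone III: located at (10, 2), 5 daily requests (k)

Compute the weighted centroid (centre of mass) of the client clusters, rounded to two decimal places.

(3.70, 7.04)

The minimiser of Σwᵢ‖p−pᵢ‖² is the weighted centroid p* = (Σwᵢpᵢ)/(Σwᵢ).
Σwᵢ = 135.
Σwᵢxᵢ = 40·0 + 90·5 + 5·10 = 500.
Σwᵢyᵢ = 40·1 + 90·10 + 5·2 = 950.
x* = 500/135 = 3.70, y* = 950/135 = 7.04.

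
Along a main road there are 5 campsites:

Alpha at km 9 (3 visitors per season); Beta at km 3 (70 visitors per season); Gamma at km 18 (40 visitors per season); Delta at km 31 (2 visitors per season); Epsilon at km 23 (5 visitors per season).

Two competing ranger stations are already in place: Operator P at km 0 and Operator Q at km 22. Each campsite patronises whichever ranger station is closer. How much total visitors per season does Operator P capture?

The indifferent point is the midpoint (0+22)/2 = 11; campsites left of it (closer to Operator P at 0) go to Operator P, those right go to Operator Q.
  Beta at 3 (w=70) → Operator P
  Alpha at 9 (w=3) → Operator P
  Gamma at 18 (w=40) → Operator Q
  Epsilon at 23 (w=5) → Operator Q
  Delta at 31 (w=2) → Operator Q
Operator P captures 73; Operator Q captures 47.

73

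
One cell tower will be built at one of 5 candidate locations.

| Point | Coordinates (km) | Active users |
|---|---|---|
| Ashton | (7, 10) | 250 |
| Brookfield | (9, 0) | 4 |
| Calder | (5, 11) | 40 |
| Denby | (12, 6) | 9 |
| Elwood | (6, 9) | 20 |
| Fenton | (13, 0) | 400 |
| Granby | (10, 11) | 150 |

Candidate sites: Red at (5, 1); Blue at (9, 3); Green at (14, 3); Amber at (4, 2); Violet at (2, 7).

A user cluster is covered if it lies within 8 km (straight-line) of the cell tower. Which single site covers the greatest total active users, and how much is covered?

Blue, covering 683

Coverage radius r = 8 km; a point is covered iff (Δx)²+(Δy)² ≤ 8² = 64.
  Red (5, 1): covers {Brookfield} → 4
  Blue (9, 3): covers {Ashton, Brookfield, Denby, Elwood, Fenton} → 683
  Green (14, 3): covers {Brookfield, Denby, Fenton} → 413
  Amber (4, 2): covers {Brookfield, Elwood} → 24
  Violet (2, 7): covers {Ashton, Calder, Elwood} → 310
Maximum coverage at Blue: 683 active users.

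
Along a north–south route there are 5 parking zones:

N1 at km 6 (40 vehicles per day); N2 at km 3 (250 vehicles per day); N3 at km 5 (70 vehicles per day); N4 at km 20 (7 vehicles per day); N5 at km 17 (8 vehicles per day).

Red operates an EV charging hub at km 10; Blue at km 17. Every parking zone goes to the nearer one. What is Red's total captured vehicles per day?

The indifferent point is the midpoint (10+17)/2 = 13.5; parking zones left of it (closer to Red at 10) go to Red, those right go to Blue.
  N2 at 3 (w=250) → Red
  N3 at 5 (w=70) → Red
  N1 at 6 (w=40) → Red
  N5 at 17 (w=8) → Blue
  N4 at 20 (w=7) → Blue
Red captures 360; Blue captures 15.

360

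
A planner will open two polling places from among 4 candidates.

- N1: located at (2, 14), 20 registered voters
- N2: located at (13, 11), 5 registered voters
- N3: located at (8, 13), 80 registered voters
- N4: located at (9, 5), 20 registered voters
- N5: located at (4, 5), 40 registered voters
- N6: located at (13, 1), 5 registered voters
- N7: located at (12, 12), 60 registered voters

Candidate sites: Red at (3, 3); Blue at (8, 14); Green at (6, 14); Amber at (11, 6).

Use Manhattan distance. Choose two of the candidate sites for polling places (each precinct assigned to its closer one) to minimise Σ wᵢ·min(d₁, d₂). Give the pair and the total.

{Red, Blue}, total 940

Evaluate every pair (each demand assigned to the nearer of the two):
  {Red, Blue}: total = 940
  {Blue, Amber}: total = 1010
  {Red, Green}: total = 1190
  {Green, Amber}: total = 1190
  {Blue, Green}: total = 1290
  {Red, Amber}: total = 1710
Best pair: {Red, Blue} with total 940.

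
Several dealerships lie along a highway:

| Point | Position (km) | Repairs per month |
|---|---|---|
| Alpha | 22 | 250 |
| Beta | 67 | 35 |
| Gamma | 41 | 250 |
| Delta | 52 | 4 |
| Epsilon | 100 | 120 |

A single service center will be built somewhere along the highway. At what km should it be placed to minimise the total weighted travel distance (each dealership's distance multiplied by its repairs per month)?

x = 41

For a sum of weighted absolute distances on a line, the optimum is the weighted median (not the mean). Total weight W = 659; half-weight = 329.5.
Sort by position and accumulate weight:
  km 22 (Alpha, w=250) → cum 250
  km 41 (Gamma, w=250) → cum 500  ≥ 329.5 → median here
  km 52 (Delta, w=4) → cum 504
  km 67 (Beta, w=35) → cum 539
  km 100 (Epsilon, w=120) → cum 659
Optimal location: km 41.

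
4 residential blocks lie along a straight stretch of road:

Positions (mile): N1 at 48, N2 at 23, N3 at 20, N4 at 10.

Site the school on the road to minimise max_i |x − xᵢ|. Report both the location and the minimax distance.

The 1-center on a line is the midpoint of the two extreme points: leftmost at 10, rightmost at 48.
Optimal location = (10 + 48)/2 = 29; maximum distance = (48 − 10)/2 = 19.

location 29, max distance 19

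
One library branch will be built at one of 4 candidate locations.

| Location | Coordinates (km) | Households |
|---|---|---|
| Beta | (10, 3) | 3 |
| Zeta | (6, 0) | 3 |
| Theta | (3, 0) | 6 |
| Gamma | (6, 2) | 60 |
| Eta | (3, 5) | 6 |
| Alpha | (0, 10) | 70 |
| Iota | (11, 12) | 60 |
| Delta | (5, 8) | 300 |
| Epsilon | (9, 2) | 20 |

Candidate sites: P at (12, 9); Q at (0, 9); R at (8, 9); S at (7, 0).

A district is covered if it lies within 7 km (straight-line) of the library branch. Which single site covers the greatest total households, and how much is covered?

Coverage radius r = 7 km; a point is covered iff (Δx)²+(Δy)² ≤ 7² = 49.
  P (12, 9): covers {Beta, Iota} → 63
  Q (0, 9): covers {Eta, Alpha, Delta} → 376
  R (8, 9): covers {Beta, Eta, Iota, Delta} → 369
  S (7, 0): covers {Beta, Zeta, Theta, Gamma, Eta, Epsilon} → 98
Maximum coverage at Q: 376 households.

Q, covering 376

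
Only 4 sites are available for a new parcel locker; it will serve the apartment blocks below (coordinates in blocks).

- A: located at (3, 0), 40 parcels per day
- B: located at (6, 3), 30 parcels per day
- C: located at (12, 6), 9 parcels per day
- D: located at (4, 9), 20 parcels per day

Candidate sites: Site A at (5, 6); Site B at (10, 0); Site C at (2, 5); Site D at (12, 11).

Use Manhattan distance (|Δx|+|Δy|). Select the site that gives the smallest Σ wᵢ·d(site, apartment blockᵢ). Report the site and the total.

Total weighted distance at each candidate:
  Site A (5, 6): total = 583
  Site B (10, 0): total = 862
  Site C (2, 5): total = 639
  Site D (12, 11): total = 1465
Minimum is at Site A with total 583 blocks.

Site A, total 583 blocks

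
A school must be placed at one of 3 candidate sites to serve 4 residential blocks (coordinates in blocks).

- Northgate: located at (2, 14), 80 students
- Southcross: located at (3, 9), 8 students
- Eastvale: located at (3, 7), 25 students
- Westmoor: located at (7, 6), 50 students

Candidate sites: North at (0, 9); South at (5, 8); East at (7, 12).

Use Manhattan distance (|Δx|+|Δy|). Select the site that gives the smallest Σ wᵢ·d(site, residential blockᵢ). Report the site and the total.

South, total 1019 blocks

Total weighted distance at each candidate:
  North (0, 9): total = 1209
  South (5, 8): total = 1019
  East (7, 12): total = 1141
Minimum is at South with total 1019 blocks.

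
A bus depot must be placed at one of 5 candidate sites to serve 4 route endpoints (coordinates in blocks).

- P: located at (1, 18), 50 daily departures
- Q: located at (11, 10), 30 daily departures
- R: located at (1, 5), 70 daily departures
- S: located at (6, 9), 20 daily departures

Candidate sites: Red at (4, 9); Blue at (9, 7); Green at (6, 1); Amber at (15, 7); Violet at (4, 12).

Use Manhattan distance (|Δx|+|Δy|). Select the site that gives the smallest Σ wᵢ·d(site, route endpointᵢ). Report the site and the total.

Red, total 1370 blocks

Total weighted distance at each candidate:
  Red (4, 9): total = 1370
  Blue (9, 7): total = 1900
  Green (6, 1): total = 2310
  Amber (15, 7): total = 2800
  Violet (4, 12): total = 1520
Minimum is at Red with total 1370 blocks.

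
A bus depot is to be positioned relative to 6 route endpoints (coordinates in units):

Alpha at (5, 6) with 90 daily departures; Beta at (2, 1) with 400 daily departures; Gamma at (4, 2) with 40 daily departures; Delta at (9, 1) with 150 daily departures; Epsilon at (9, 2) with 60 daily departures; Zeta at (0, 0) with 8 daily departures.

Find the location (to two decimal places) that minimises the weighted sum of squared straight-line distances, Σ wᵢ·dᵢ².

(4.41, 1.72)

The minimiser of Σwᵢ‖p−pᵢ‖² is the weighted centroid p* = (Σwᵢpᵢ)/(Σwᵢ).
Σwᵢ = 748.
Σwᵢxᵢ = 90·5 + 400·2 + 40·4 + 150·9 + 60·9 + 8·0 = 3300.
Σwᵢyᵢ = 90·6 + 400·1 + 40·2 + 150·1 + 60·2 + 8·0 = 1290.
x* = 3300/748 = 4.41, y* = 1290/748 = 1.72.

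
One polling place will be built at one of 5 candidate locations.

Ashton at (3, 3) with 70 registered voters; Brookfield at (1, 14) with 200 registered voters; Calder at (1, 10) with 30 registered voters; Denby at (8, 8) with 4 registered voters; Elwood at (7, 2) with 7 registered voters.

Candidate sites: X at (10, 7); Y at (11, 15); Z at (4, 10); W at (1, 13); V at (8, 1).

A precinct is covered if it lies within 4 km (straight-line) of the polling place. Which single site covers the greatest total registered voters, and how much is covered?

Coverage radius r = 4 km; a point is covered iff (Δx)²+(Δy)² ≤ 4² = 16.
  X (10, 7): covers {Denby} → 4
  Y (11, 15): covers {none} → 0
  Z (4, 10): covers {Calder} → 30
  W (1, 13): covers {Brookfield, Calder} → 230
  V (8, 1): covers {Elwood} → 7
Maximum coverage at W: 230 registered voters.

W, covering 230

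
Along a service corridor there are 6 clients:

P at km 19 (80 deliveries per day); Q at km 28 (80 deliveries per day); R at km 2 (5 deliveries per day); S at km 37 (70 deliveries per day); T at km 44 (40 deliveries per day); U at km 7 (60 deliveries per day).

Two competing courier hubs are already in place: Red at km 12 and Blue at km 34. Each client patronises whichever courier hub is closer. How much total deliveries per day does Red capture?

145

The indifferent point is the midpoint (12+34)/2 = 23; clients left of it (closer to Red at 12) go to Red, those right go to Blue.
  R at 2 (w=5) → Red
  U at 7 (w=60) → Red
  P at 19 (w=80) → Red
  Q at 28 (w=80) → Blue
  S at 37 (w=70) → Blue
  T at 44 (w=40) → Blue
Red captures 145; Blue captures 190.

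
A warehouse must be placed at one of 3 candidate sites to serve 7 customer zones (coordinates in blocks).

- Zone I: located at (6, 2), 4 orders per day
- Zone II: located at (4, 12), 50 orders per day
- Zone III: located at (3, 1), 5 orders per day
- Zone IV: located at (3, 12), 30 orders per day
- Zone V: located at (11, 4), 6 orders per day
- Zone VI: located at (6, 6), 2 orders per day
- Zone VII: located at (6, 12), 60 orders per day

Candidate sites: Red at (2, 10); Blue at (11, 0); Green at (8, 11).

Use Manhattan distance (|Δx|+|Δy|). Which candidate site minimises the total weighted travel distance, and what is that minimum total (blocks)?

Total weighted distance at each candidate:
  Red (2, 10): total = 854
  Blue (11, 0): total = 2689
  Green (8, 11): total = 803
Minimum is at Green with total 803 blocks.

Green, total 803 blocks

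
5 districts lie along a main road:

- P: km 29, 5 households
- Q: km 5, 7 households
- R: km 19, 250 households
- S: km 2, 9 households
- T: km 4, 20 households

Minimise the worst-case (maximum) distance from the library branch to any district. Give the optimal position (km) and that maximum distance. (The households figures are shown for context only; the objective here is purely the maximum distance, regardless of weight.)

location 15.5, max distance 13.5

The 1-center on a line is the midpoint of the two extreme points: leftmost at 2, rightmost at 29.
Optimal location = (2 + 29)/2 = 15.5; maximum distance = (29 − 2)/2 = 13.5.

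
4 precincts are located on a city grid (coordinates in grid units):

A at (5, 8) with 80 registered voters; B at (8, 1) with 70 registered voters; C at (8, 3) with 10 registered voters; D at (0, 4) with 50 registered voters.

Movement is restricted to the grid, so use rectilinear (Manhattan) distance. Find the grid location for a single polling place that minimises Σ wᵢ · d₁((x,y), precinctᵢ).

(5, 4)

Manhattan distance separates: Σwᵢ(|x−xᵢ|+|y−yᵢ|) = Σwᵢ|x−xᵢ| + Σwᵢ|y−yᵢ|, so x and y are optimised independently as 1-D weighted medians.
Total weight W = 210; half = 105.
x-coordinate, sorted with cumulative weight:
  x=0 (D, w=50) cum 50
  x=5 (A, w=80) cum 130  ← median
  x=8 (B, w=70) cum 200
  x=8 (C, w=10) cum 210
⇒ x* = 5
y-coordinate, sorted with cumulative weight:
  y=1 (B, w=70) cum 70
  y=3 (C, w=10) cum 80
  y=4 (D, w=50) cum 130  ← median
  y=8 (A, w=80) cum 210
⇒ y* = 4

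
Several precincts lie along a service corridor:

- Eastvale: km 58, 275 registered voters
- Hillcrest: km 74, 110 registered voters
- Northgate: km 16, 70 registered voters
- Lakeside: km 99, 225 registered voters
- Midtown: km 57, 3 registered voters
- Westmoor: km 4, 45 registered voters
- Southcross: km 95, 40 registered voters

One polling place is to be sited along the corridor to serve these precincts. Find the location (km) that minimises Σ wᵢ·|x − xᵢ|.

x = 58

For a sum of weighted absolute distances on a line, the optimum is the weighted median (not the mean). Total weight W = 768; half-weight = 384.
Sort by position and accumulate weight:
  km 4 (Westmoor, w=45) → cum 45
  km 16 (Northgate, w=70) → cum 115
  km 57 (Midtown, w=3) → cum 118
  km 58 (Eastvale, w=275) → cum 393  ≥ 384 → median here
  km 74 (Hillcrest, w=110) → cum 503
  km 95 (Southcross, w=40) → cum 543
  km 99 (Lakeside, w=225) → cum 768
Optimal location: km 58.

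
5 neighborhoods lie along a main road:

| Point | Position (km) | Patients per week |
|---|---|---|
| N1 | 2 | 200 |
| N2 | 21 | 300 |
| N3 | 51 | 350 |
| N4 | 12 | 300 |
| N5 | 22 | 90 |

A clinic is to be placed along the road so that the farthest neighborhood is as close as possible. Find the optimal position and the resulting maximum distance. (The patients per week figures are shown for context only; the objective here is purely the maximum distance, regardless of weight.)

location 26.5, max distance 24.5

The 1-center on a line is the midpoint of the two extreme points: leftmost at 2, rightmost at 51.
Optimal location = (2 + 51)/2 = 26.5; maximum distance = (51 − 2)/2 = 24.5.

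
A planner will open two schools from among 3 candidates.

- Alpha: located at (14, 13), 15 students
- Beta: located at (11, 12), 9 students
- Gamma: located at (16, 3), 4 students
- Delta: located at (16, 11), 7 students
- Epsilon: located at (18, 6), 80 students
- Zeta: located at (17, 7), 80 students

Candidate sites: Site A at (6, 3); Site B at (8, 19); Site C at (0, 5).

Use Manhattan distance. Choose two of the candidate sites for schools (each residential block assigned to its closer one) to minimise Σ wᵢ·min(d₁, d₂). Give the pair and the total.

{Site A, Site B}, total 2822

Evaluate every pair (each demand assigned to the nearer of the two):
  {Site A, Site B}: total = 2822
  {Site A, Site C}: total = 2962
  {Site B, Site C}: total = 3494
Best pair: {Site A, Site B} with total 2822.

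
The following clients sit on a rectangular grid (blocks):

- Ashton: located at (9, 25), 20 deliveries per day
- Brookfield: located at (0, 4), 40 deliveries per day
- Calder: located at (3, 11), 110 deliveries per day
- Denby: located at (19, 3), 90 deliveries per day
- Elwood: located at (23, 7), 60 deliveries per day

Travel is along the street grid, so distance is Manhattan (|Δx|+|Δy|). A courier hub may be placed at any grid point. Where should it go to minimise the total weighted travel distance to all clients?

(9, 7)

Manhattan distance separates: Σwᵢ(|x−xᵢ|+|y−yᵢ|) = Σwᵢ|x−xᵢ| + Σwᵢ|y−yᵢ|, so x and y are optimised independently as 1-D weighted medians.
Total weight W = 320; half = 160.
x-coordinate, sorted with cumulative weight:
  x=0 (Brookfield, w=40) cum 40
  x=3 (Calder, w=110) cum 150
  x=9 (Ashton, w=20) cum 170  ← median
  x=19 (Denby, w=90) cum 260
  x=23 (Elwood, w=60) cum 320
⇒ x* = 9
y-coordinate, sorted with cumulative weight:
  y=3 (Denby, w=90) cum 90
  y=4 (Brookfield, w=40) cum 130
  y=7 (Elwood, w=60) cum 190  ← median
  y=11 (Calder, w=110) cum 300
  y=25 (Ashton, w=20) cum 320
⇒ y* = 7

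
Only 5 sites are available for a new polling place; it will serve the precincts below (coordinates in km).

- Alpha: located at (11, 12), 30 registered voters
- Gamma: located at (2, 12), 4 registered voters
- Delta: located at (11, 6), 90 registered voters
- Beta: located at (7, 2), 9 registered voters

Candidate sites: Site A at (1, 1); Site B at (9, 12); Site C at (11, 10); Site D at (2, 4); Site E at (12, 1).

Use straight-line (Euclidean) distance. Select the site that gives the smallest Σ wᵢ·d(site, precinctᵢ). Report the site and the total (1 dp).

Total weighted distance at each candidate:
  Site A (1, 1): total = 1551.1
  Site B (9, 12): total = 749.0
  Site C (11, 10): total = 537.4
  Site D (2, 4): total = 1271.5
  Site E (12, 1): total = 895.6
Minimum is at Site C with total 537.4 km.

Site C, total 537.4 km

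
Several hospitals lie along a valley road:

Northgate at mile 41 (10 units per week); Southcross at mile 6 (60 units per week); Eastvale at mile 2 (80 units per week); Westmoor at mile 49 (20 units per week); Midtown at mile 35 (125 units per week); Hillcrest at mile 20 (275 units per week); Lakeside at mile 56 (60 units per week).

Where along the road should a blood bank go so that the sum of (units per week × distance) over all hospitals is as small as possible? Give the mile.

x = 20

For a sum of weighted absolute distances on a line, the optimum is the weighted median (not the mean). Total weight W = 630; half-weight = 315.
Sort by position and accumulate weight:
  mile 2 (Eastvale, w=80) → cum 80
  mile 6 (Southcross, w=60) → cum 140
  mile 20 (Hillcrest, w=275) → cum 415  ≥ 315 → median here
  mile 35 (Midtown, w=125) → cum 540
  mile 41 (Northgate, w=10) → cum 550
  mile 49 (Westmoor, w=20) → cum 570
  mile 56 (Lakeside, w=60) → cum 630
Optimal location: mile 20.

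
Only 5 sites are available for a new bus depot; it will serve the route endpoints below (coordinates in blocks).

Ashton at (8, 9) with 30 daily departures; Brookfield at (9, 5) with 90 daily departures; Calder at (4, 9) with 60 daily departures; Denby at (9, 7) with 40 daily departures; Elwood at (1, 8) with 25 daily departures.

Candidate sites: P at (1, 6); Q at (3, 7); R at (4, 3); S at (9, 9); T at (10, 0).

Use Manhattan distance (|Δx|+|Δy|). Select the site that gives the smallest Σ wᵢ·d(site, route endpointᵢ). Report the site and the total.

Total weighted distance at each candidate:
  P (1, 6): total = 1880
  Q (3, 7): total = 1425
  R (4, 3): total = 1850
  S (9, 9): total = 995
  T (10, 0): total = 2515
Minimum is at S with total 995 blocks.

S, total 995 blocks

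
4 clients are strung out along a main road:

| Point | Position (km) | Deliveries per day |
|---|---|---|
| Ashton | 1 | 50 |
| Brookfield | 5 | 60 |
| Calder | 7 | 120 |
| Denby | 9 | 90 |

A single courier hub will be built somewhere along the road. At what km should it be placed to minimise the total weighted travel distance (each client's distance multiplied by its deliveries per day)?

For a sum of weighted absolute distances on a line, the optimum is the weighted median (not the mean). Total weight W = 320; half-weight = 160.
Sort by position and accumulate weight:
  km 1 (Ashton, w=50) → cum 50
  km 5 (Brookfield, w=60) → cum 110
  km 7 (Calder, w=120) → cum 230  ≥ 160 → median here
  km 9 (Denby, w=90) → cum 320
Optimal location: km 7.

x = 7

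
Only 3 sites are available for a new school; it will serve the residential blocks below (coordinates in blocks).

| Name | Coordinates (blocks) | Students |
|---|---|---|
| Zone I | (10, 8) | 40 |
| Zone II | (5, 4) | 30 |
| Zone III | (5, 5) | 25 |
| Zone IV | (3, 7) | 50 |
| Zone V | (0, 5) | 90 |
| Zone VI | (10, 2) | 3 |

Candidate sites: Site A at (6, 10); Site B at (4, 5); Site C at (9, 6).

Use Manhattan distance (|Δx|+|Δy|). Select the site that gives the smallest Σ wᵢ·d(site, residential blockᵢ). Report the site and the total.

Site B, total 982 blocks

Total weighted distance at each candidate:
  Site A (6, 10): total = 1926
  Site B (4, 5): total = 982
  Site C (9, 6): total = 1690
Minimum is at Site B with total 982 blocks.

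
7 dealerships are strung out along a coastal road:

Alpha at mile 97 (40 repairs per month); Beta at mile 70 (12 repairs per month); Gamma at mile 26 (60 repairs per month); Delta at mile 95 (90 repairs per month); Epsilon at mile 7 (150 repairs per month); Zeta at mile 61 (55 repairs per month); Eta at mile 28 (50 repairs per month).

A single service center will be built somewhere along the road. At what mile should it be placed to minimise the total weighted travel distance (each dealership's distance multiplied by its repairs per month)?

x = 28

For a sum of weighted absolute distances on a line, the optimum is the weighted median (not the mean). Total weight W = 457; half-weight = 228.5.
Sort by position and accumulate weight:
  mile 7 (Epsilon, w=150) → cum 150
  mile 26 (Gamma, w=60) → cum 210
  mile 28 (Eta, w=50) → cum 260  ≥ 228.5 → median here
  mile 61 (Zeta, w=55) → cum 315
  mile 70 (Beta, w=12) → cum 327
  mile 95 (Delta, w=90) → cum 417
  mile 97 (Alpha, w=40) → cum 457
Optimal location: mile 28.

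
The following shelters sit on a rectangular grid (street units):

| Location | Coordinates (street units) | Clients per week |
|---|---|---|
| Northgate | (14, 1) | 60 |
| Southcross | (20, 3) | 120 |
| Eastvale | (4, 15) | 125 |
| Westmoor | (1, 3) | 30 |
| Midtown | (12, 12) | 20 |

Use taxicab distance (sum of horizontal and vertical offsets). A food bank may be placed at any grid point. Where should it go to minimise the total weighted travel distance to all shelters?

Manhattan distance separates: Σwᵢ(|x−xᵢ|+|y−yᵢ|) = Σwᵢ|x−xᵢ| + Σwᵢ|y−yᵢ|, so x and y are optimised independently as 1-D weighted medians.
Total weight W = 355; half = 177.5.
x-coordinate, sorted with cumulative weight:
  x=1 (Westmoor, w=30) cum 30
  x=4 (Eastvale, w=125) cum 155
  x=12 (Midtown, w=20) cum 175
  x=14 (Northgate, w=60) cum 235  ← median
  x=20 (Southcross, w=120) cum 355
⇒ x* = 14
y-coordinate, sorted with cumulative weight:
  y=1 (Northgate, w=60) cum 60
  y=3 (Southcross, w=120) cum 180  ← median
  y=3 (Westmoor, w=30) cum 210
  y=12 (Midtown, w=20) cum 230
  y=15 (Eastvale, w=125) cum 355
⇒ y* = 3

(14, 3)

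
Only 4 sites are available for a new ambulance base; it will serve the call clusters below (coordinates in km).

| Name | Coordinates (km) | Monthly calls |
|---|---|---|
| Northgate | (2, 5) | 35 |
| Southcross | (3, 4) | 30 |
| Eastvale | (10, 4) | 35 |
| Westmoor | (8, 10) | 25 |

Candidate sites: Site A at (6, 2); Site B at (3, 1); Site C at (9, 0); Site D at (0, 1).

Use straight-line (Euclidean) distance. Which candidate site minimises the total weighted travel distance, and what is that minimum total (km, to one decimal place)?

Total weighted distance at each candidate:
  Site A (6, 2): total = 645.8
  Site B (3, 1): total = 758.3
  Site C (9, 0): total = 913.0
  Site D (0, 1): total = 950.3
Minimum is at Site A with total 645.8 km.

Site A, total 645.8 km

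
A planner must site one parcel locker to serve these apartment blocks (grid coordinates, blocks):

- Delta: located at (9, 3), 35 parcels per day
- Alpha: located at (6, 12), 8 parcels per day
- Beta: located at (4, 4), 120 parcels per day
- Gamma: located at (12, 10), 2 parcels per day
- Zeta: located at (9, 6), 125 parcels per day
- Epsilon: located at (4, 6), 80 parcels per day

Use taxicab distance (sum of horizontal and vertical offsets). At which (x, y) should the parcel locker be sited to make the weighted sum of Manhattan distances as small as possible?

(4, 6)

Manhattan distance separates: Σwᵢ(|x−xᵢ|+|y−yᵢ|) = Σwᵢ|x−xᵢ| + Σwᵢ|y−yᵢ|, so x and y are optimised independently as 1-D weighted medians.
Total weight W = 370; half = 185.
x-coordinate, sorted with cumulative weight:
  x=4 (Beta, w=120) cum 120
  x=4 (Epsilon, w=80) cum 200  ← median
  x=6 (Alpha, w=8) cum 208
  x=9 (Delta, w=35) cum 243
  x=9 (Zeta, w=125) cum 368
  x=12 (Gamma, w=2) cum 370
⇒ x* = 4
y-coordinate, sorted with cumulative weight:
  y=3 (Delta, w=35) cum 35
  y=4 (Beta, w=120) cum 155
  y=6 (Zeta, w=125) cum 280  ← median
  y=6 (Epsilon, w=80) cum 360
  y=10 (Gamma, w=2) cum 362
  y=12 (Alpha, w=8) cum 370
⇒ y* = 6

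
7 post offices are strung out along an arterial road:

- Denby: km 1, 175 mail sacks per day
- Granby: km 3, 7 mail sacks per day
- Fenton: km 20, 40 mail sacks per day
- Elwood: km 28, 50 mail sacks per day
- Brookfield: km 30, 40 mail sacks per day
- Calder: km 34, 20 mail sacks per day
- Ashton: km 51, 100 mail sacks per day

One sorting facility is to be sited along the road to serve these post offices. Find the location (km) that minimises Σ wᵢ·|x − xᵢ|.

For a sum of weighted absolute distances on a line, the optimum is the weighted median (not the mean). Total weight W = 432; half-weight = 216.
Sort by position and accumulate weight:
  km 1 (Denby, w=175) → cum 175
  km 3 (Granby, w=7) → cum 182
  km 20 (Fenton, w=40) → cum 222  ≥ 216 → median here
  km 28 (Elwood, w=50) → cum 272
  km 30 (Brookfield, w=40) → cum 312
  km 34 (Calder, w=20) → cum 332
  km 51 (Ashton, w=100) → cum 432
Optimal location: km 20.

x = 20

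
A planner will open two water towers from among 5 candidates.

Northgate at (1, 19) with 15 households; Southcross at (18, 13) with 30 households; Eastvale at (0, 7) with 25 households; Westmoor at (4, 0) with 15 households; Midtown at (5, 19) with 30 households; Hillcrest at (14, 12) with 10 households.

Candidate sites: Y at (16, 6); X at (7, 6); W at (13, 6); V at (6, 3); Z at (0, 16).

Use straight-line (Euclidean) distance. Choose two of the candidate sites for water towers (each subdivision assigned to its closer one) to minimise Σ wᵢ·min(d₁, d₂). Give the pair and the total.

{W, Z}, total 928.5

Evaluate every pair (each demand assigned to the nearer of the two):
  {W, Z}: total = 928.5
  {Y, Z}: total = 930.3
  {X, Z}: total = 983.1
  {V, Z}: total = 1045.8
  {Y, X}: total = 1168.4
  {X, W}: total = 1205.7
  {Y, V}: total = 1248.4
  {W, V}: total = 1262.6
  {X, V}: total = 1323.6
  {Y, W}: total = 1490.7
Best pair: {W, Z} with total 928.5.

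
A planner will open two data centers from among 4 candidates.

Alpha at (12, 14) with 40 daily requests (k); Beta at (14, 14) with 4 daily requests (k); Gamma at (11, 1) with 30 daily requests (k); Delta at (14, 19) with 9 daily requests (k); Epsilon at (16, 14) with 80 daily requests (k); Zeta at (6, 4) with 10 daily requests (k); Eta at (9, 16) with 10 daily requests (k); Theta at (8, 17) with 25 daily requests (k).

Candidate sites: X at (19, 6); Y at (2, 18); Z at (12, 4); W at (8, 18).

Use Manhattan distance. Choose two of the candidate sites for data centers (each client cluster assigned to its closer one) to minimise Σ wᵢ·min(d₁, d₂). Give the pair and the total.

Evaluate every pair (each demand assigned to the nearer of the two):
  {Z, W}: total = 1618
  {X, W}: total = 1898
  {Y, Z}: total = 2130
  {Y, W}: total = 2198
  {X, Z}: total = 2236
  {X, Y}: total = 2414
Best pair: {Z, W} with total 1618.

{Z, W}, total 1618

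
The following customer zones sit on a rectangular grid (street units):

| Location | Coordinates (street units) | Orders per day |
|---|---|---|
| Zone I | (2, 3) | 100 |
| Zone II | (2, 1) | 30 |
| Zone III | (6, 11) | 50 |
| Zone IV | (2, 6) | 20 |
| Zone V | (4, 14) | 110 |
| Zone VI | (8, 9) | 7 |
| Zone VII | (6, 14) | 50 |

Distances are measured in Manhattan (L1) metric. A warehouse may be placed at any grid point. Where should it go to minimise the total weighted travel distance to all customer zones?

(4, 11)

Manhattan distance separates: Σwᵢ(|x−xᵢ|+|y−yᵢ|) = Σwᵢ|x−xᵢ| + Σwᵢ|y−yᵢ|, so x and y are optimised independently as 1-D weighted medians.
Total weight W = 367; half = 183.5.
x-coordinate, sorted with cumulative weight:
  x=2 (Zone I, w=100) cum 100
  x=2 (Zone II, w=30) cum 130
  x=2 (Zone IV, w=20) cum 150
  x=4 (Zone V, w=110) cum 260  ← median
  x=6 (Zone III, w=50) cum 310
  x=6 (Zone VII, w=50) cum 360
  x=8 (Zone VI, w=7) cum 367
⇒ x* = 4
y-coordinate, sorted with cumulative weight:
  y=1 (Zone II, w=30) cum 30
  y=3 (Zone I, w=100) cum 130
  y=6 (Zone IV, w=20) cum 150
  y=9 (Zone VI, w=7) cum 157
  y=11 (Zone III, w=50) cum 207  ← median
  y=14 (Zone V, w=110) cum 317
  y=14 (Zone VII, w=50) cum 367
⇒ y* = 11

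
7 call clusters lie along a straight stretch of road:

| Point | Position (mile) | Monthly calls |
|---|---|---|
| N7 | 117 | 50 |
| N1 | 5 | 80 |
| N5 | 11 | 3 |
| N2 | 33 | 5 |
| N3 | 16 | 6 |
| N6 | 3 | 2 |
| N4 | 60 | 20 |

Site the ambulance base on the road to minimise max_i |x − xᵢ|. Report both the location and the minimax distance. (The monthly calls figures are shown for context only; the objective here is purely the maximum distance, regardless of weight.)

location 60, max distance 57

The 1-center on a line is the midpoint of the two extreme points: leftmost at 3, rightmost at 117.
Optimal location = (3 + 117)/2 = 60; maximum distance = (117 − 3)/2 = 57.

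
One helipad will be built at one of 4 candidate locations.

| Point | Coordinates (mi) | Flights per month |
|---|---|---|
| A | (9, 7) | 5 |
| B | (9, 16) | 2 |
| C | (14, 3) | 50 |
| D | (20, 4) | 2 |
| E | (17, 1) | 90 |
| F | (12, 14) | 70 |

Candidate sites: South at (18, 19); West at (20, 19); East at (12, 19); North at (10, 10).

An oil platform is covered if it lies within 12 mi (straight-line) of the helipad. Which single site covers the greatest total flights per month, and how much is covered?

North, covering 219

Coverage radius r = 12 mi; a point is covered iff (Δx)²+(Δy)² ≤ 12² = 144.
  South (18, 19): covers {B, F} → 72
  West (20, 19): covers {B, F} → 72
  East (12, 19): covers {B, F} → 72
  North (10, 10): covers {A, B, C, D, E, F} → 219
Maximum coverage at North: 219 flights per month.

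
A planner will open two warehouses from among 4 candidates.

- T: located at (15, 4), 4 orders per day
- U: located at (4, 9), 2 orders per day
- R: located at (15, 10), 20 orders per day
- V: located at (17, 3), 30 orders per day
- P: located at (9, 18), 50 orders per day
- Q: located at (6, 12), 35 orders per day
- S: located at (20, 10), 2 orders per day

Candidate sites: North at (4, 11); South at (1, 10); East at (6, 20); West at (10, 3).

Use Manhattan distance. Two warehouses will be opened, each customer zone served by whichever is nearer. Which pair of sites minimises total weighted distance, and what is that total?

{East, West}, total 1062

Evaluate every pair (each demand assigned to the nearer of the two):
  {East, West}: total = 1062
  {North, West}: total = 1217
  {North, East}: total = 1335
  {South, West}: total = 1561
  {South, East}: total = 1591
  {North, South}: total = 1685
Best pair: {East, West} with total 1062.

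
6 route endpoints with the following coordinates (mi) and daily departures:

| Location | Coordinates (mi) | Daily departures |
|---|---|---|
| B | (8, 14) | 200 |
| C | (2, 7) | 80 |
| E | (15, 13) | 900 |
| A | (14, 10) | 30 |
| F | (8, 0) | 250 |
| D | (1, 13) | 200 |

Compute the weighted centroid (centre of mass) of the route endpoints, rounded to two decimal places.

The minimiser of Σwᵢ‖p−pᵢ‖² is the weighted centroid p* = (Σwᵢpᵢ)/(Σwᵢ).
Σwᵢ = 1660.
Σwᵢxᵢ = 200·8 + 80·2 + 900·15 + 30·14 + 250·8 + 200·1 = 17880.
Σwᵢyᵢ = 200·14 + 80·7 + 900·13 + 30·10 + 250·0 + 200·13 = 17960.
x* = 17880/1660 = 10.77, y* = 17960/1660 = 10.82.

(10.77, 10.82)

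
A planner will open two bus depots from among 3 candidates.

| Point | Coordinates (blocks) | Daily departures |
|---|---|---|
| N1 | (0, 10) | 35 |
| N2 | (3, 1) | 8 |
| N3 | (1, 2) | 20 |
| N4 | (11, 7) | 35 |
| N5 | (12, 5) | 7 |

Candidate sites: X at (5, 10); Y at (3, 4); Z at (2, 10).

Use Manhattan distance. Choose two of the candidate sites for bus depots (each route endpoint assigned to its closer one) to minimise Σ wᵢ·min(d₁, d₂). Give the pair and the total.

Evaluate every pair (each demand assigned to the nearer of the two):
  {Y, Z}: total = 629
  {X, Y}: total = 664
  {X, Z}: total = 729
Best pair: {Y, Z} with total 629.

{Y, Z}, total 629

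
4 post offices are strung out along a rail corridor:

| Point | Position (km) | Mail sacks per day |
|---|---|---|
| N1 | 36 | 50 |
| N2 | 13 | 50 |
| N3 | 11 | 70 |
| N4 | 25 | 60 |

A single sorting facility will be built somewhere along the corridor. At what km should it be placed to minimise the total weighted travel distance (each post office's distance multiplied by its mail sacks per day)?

x = 13

For a sum of weighted absolute distances on a line, the optimum is the weighted median (not the mean). Total weight W = 230; half-weight = 115.
Sort by position and accumulate weight:
  km 11 (N3, w=70) → cum 70
  km 13 (N2, w=50) → cum 120  ≥ 115 → median here
  km 25 (N4, w=60) → cum 180
  km 36 (N1, w=50) → cum 230
Optimal location: km 13.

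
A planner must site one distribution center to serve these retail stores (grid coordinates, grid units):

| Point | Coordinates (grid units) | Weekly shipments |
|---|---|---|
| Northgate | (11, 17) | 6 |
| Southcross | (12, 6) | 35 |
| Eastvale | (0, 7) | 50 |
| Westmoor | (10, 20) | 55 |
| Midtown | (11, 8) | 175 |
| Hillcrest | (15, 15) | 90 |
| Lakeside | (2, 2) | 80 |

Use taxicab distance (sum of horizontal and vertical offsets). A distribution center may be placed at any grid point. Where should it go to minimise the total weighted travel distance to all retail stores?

Manhattan distance separates: Σwᵢ(|x−xᵢ|+|y−yᵢ|) = Σwᵢ|x−xᵢ| + Σwᵢ|y−yᵢ|, so x and y are optimised independently as 1-D weighted medians.
Total weight W = 491; half = 245.5.
x-coordinate, sorted with cumulative weight:
  x=0 (Eastvale, w=50) cum 50
  x=2 (Lakeside, w=80) cum 130
  x=10 (Westmoor, w=55) cum 185
  x=11 (Northgate, w=6) cum 191
  x=11 (Midtown, w=175) cum 366  ← median
  x=12 (Southcross, w=35) cum 401
  x=15 (Hillcrest, w=90) cum 491
⇒ x* = 11
y-coordinate, sorted with cumulative weight:
  y=2 (Lakeside, w=80) cum 80
  y=6 (Southcross, w=35) cum 115
  y=7 (Eastvale, w=50) cum 165
  y=8 (Midtown, w=175) cum 340  ← median
  y=15 (Hillcrest, w=90) cum 430
  y=17 (Northgate, w=6) cum 436
  y=20 (Westmoor, w=55) cum 491
⇒ y* = 8

(11, 8)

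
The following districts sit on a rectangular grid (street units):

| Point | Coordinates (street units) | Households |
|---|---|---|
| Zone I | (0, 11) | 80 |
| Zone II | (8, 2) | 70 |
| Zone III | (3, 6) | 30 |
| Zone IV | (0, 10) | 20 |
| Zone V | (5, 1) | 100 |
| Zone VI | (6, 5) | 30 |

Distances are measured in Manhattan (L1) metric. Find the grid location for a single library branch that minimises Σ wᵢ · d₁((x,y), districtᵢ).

(5, 2)

Manhattan distance separates: Σwᵢ(|x−xᵢ|+|y−yᵢ|) = Σwᵢ|x−xᵢ| + Σwᵢ|y−yᵢ|, so x and y are optimised independently as 1-D weighted medians.
Total weight W = 330; half = 165.
x-coordinate, sorted with cumulative weight:
  x=0 (Zone I, w=80) cum 80
  x=0 (Zone IV, w=20) cum 100
  x=3 (Zone III, w=30) cum 130
  x=5 (Zone V, w=100) cum 230  ← median
  x=6 (Zone VI, w=30) cum 260
  x=8 (Zone II, w=70) cum 330
⇒ x* = 5
y-coordinate, sorted with cumulative weight:
  y=1 (Zone V, w=100) cum 100
  y=2 (Zone II, w=70) cum 170  ← median
  y=5 (Zone VI, w=30) cum 200
  y=6 (Zone III, w=30) cum 230
  y=10 (Zone IV, w=20) cum 250
  y=11 (Zone I, w=80) cum 330
⇒ y* = 2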